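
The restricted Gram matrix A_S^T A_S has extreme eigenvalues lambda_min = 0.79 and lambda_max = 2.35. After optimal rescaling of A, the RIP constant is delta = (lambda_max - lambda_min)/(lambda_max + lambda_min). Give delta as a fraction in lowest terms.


lambda_max - lambda_min = 2.35 - 0.79 = 1.56.
lambda_max + lambda_min = 2.35 + 0.79 = 3.14.
delta = 1.56/3.14 = 156/314 = 78/157.

78/157


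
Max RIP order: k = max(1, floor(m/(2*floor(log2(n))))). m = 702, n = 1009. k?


floor(log2(1009)) = 9.
2*9 = 18.
m/(2*floor(log2(n))) = 702/18 ≈ 39.0.
floor = 39.
k = max(1, 39) = 39.

39


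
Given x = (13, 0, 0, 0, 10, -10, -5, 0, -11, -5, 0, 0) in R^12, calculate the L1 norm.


Non-zero entries: [(0, 13), (4, 10), (5, -10), (6, -5), (8, -11), (9, -5)]
Absolute values: [13, 10, 10, 5, 11, 5]
||x||_1 = sum = 54.

54


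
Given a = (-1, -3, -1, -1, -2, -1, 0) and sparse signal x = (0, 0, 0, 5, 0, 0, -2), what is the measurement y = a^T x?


Non-zero terms: ['-1*5', '0*-2']
Products: [-5, 0]
y = sum = -5.

-5


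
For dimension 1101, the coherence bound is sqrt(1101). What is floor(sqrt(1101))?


33^2 = 1089 <= 1101 < 1156 = 34^2, so 33 <= sqrt(1101) < 34.
floor(sqrt(1101)) = 33.

33


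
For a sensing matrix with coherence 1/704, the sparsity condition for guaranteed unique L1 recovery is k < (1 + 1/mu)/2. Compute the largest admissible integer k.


1/mu = 704.
1 + 1/mu = 705.
(1 + 1/mu)/2 = 352.5 is not an integer, so k_max = floor(352.5) = 352.

352


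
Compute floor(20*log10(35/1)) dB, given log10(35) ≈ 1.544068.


||x||/||e|| = 35/1 = 35.
log10(35) ≈ 1.544068.
20*log10(||x||/||e||) ≈ 20*1.544068 = 30.88136.
floor(30.88136) = 30.

30


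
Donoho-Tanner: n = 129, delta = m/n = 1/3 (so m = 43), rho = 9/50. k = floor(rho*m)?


m = 1/3*129 = 43.
rho = 9/50.
rho*m = 9/50*43 = 7.74.
k = floor(7.74) = 7.

7


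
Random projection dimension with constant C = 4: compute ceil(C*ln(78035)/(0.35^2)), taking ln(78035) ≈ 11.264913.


ln(78035) ≈ 11.264913.
eps^2 = 0.35^2 = 0.1225.
C*ln(N)/eps^2 ≈ 4*11.264913/0.1225 ≈ 367.8339.
m = ceil(367.8339) = 368.

368


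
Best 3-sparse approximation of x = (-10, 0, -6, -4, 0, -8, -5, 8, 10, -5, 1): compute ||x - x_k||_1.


Sorted |x_i| descending: [10, 10, 8, 8, 6, 5, 5, 4, 1, 0, 0]
Keep top 3: [10, 10, 8]
Tail entries: [8, 6, 5, 5, 4, 1, 0, 0]
L1 error = sum of tail = 29.

29


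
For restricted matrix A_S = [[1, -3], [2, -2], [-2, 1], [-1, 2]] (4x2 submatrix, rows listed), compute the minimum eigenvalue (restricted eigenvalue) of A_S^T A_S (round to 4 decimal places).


A_S^T A_S = [[10, -11], [-11, 18]].
trace = 28.
det = 59.
disc = trace^2 - 4*det = 784 - 4*59 = 548.
sqrt(548) ≈ 23.409400.
lam_min = (28 - sqrt(548))/2 ≈ (28 - 23.409400)/2 = 2.2953 ≈ 2.2953.

2.2953


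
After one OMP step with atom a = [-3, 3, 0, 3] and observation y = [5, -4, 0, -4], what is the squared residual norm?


a^T a = 27.
a^T y = -39.
coeff = -39/27 = -13/9.
||r||^2 = 2/3.

2/3


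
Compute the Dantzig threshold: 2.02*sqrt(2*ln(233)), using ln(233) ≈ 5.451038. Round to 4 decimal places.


ln(233) ≈ 5.451038.
2*ln(n) ≈ 10.902076.
sqrt(2*ln(n)) ≈ sqrt(10.902076) ≈ 3.301829.
threshold ≈ 2.02*3.301829 = 6.66969458 ≈ 6.6697.

6.6697


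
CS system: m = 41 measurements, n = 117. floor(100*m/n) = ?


100*m/n = 100*41/117 ≈ 35.0427.
floor = 35.

35


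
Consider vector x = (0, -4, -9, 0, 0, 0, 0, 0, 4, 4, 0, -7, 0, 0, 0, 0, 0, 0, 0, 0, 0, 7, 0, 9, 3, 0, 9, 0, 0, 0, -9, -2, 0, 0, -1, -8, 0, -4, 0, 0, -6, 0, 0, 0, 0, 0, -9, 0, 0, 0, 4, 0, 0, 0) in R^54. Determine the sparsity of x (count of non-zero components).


Non-zero positions: [1, 2, 8, 9, 11, 21, 23, 24, 26, 30, 31, 34, 35, 37, 40, 46, 50].
Sparsity = 17.

17


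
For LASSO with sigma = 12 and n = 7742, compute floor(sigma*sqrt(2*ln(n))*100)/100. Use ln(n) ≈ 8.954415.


ln(7742) ≈ 8.954415.
2*ln(n) ≈ 17.90883.
sqrt(2*ln(n)) ≈ sqrt(17.90883) ≈ 4.231883.
lambda ≈ 12*4.231883 = 50.782596.
floor(lambda*100)/100 = 50.78.

50.78


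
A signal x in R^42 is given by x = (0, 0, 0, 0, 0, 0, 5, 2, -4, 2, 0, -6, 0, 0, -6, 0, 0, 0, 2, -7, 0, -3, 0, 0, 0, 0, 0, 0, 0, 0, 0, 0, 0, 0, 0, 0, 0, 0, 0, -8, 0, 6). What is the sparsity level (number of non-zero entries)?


Non-zero positions: [6, 7, 8, 9, 11, 14, 18, 19, 21, 39, 41].
Sparsity = 11.

11


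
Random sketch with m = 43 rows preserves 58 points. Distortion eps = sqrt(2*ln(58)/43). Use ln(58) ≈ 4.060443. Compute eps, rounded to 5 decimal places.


ln(58) ≈ 4.060443.
2*ln(N)/m ≈ 2*4.060443/43 ≈ 0.18885781.
eps = sqrt(0.18885781) ≈ 0.4345777 ≈ 0.43458.

0.43458


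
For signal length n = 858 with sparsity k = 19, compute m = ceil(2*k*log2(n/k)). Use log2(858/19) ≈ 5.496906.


log2(n/k) = log2(858/19) ≈ 5.496906.
2*k*log2(n/k) ≈ 2*19*5.496906 = 208.882428.
m = ceil(208.882428) = 209.

209


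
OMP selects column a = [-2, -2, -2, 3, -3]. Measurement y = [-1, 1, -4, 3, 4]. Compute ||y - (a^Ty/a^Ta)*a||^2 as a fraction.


a^T a = 30.
a^T y = 5.
coeff = 5/30 = 1/6.
||r||^2 = 253/6.

253/6


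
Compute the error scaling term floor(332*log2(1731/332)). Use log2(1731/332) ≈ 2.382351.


log2(n/k) = log2(1731/332) ≈ 2.382351.
k*log2(n/k) ≈ 332*2.382351 = 790.940532.
floor(790.940532) = 790.

790


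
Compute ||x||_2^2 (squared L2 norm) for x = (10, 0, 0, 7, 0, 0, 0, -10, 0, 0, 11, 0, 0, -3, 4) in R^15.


Non-zero entries: [(0, 10), (3, 7), (7, -10), (10, 11), (13, -3), (14, 4)]
Squares: [100, 49, 100, 121, 9, 16]
||x||_2^2 = sum = 395.

395


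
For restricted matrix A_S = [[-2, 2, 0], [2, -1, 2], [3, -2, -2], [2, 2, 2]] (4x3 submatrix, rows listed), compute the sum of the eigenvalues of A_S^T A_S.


Sum of eigenvalues of A_S^T A_S = trace(A_S^T A_S) = sum of squared column norms of A_S.
A_S^T A_S diagonal: [21, 13, 12].
trace = 21 + 13 + 12 = 46.

46


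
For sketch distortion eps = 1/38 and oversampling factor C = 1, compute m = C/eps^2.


1/eps = 38.
(1/eps)^2 = 1444.
m = 1*1444 = 1444.

1444


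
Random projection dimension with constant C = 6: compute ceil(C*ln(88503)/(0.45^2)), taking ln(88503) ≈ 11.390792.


ln(88503) ≈ 11.390792.
eps^2 = 0.45^2 = 0.2025.
C*ln(N)/eps^2 ≈ 6*11.390792/0.2025 ≈ 337.5049.
m = ceil(337.5049) = 338.

338


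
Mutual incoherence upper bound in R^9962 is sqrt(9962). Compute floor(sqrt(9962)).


99^2 = 9801 <= 9962 < 10000 = 100^2, so 99 <= sqrt(9962) < 100.
floor(sqrt(9962)) = 99.

99


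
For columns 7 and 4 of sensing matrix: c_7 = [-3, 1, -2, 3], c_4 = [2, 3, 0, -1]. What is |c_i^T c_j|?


Inner product: -3*2 + 1*3 + -2*0 + 3*-1
Products: [-6, 3, 0, -3]
Sum = -6.
|dot| = 6.

6


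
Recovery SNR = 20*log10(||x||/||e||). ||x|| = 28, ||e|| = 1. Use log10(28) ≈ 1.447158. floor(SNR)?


||x||/||e|| = 28/1 = 28.
log10(28) ≈ 1.447158.
20*log10(||x||/||e||) ≈ 20*1.447158 = 28.94316.
floor(28.94316) = 28.

28


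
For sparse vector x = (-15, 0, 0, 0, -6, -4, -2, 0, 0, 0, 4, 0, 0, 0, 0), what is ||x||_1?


Non-zero entries: [(0, -15), (4, -6), (5, -4), (6, -2), (10, 4)]
Absolute values: [15, 6, 4, 2, 4]
||x||_1 = sum = 31.

31


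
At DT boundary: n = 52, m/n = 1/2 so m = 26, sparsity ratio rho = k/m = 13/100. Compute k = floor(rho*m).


m = 1/2*52 = 26.
rho = 13/100.
rho*m = 13/100*26 = 3.38.
k = floor(3.38) = 3.

3


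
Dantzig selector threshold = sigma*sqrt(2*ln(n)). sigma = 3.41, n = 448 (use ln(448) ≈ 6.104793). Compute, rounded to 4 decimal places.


ln(448) ≈ 6.104793.
2*ln(n) ≈ 12.209586.
sqrt(2*ln(n)) ≈ sqrt(12.209586) ≈ 3.494222.
threshold ≈ 3.41*3.494222 = 11.91529702 ≈ 11.9153.

11.9153


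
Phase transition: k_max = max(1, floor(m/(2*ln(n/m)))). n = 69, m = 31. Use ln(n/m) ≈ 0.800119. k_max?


n/m = 69/31.
ln(n/m) ≈ 0.800119.
2*ln(n/m) ≈ 1.600238.
m/(2*ln(n/m)) ≈ 31/1.600238 ≈ 19.3721.
floor = 19.
k_max = max(1, 19) = 19.

19


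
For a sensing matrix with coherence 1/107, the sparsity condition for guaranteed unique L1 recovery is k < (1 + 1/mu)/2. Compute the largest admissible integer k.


1/mu = 107.
1 + 1/mu = 108.
(1 + 1/mu)/2 = 54 is an integer and the inequality is strict, so k_max = 54 - 1 = 53.

53


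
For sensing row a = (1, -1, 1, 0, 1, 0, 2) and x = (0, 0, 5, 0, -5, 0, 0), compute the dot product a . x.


Non-zero terms: ['1*5', '1*-5']
Products: [5, -5]
y = sum = 0.

0


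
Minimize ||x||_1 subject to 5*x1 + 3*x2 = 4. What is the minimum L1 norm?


Axis intercepts:
  x1 = 4/5, x2 = 0: L1 = 4/5
  x1 = 0, x2 = 4/3: L1 = 4/3
x* = (4/5, 0)
||x*||_1 = 4/5.

4/5


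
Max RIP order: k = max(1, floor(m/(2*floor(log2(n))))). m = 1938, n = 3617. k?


floor(log2(3617)) = 11.
2*11 = 22.
m/(2*floor(log2(n))) = 1938/22 ≈ 88.0909.
floor = 88.
k = max(1, 88) = 88.

88


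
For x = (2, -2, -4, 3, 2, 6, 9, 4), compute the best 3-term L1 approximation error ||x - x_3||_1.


Sorted |x_i| descending: [9, 6, 4, 4, 3, 2, 2, 2]
Keep top 3: [9, 6, 4]
Tail entries: [4, 3, 2, 2, 2]
L1 error = sum of tail = 13.

13


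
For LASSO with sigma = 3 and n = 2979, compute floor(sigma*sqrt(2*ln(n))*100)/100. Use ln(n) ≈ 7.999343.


ln(2979) ≈ 7.999343.
2*ln(n) ≈ 15.998686.
sqrt(2*ln(n)) ≈ sqrt(15.998686) ≈ 3.999836.
lambda ≈ 3*3.999836 = 11.999508.
floor(lambda*100)/100 = 11.99.

11.99


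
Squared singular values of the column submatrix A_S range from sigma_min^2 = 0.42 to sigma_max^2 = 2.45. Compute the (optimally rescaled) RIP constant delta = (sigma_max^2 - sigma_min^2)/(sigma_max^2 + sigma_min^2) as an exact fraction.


lambda_max - lambda_min = 2.45 - 0.42 = 2.03.
lambda_max + lambda_min = 2.45 + 0.42 = 2.87.
delta = 2.03/2.87 = 203/287 = 29/41.

29/41


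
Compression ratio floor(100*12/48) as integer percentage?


100*m/n = 100*12/48 ≈ 25.0.
floor = 25.

25


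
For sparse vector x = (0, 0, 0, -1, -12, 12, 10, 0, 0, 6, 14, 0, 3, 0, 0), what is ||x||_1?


Non-zero entries: [(3, -1), (4, -12), (5, 12), (6, 10), (9, 6), (10, 14), (12, 3)]
Absolute values: [1, 12, 12, 10, 6, 14, 3]
||x||_1 = sum = 58.

58


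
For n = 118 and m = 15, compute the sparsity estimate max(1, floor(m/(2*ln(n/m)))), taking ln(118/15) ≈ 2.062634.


n/m = 118/15.
ln(n/m) ≈ 2.062634.
2*ln(n/m) ≈ 4.125268.
m/(2*ln(n/m)) ≈ 15/4.125268 ≈ 3.6361.
floor = 3.
k_max = max(1, 3) = 3.

3


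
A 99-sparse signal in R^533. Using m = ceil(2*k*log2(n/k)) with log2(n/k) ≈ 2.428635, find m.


log2(n/k) = log2(533/99) ≈ 2.428635.
2*k*log2(n/k) ≈ 2*99*2.428635 = 480.86973.
m = ceil(480.86973) = 481.

481


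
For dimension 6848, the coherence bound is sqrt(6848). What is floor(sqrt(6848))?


82^2 = 6724 <= 6848 < 6889 = 83^2, so 82 <= sqrt(6848) < 83.
floor(sqrt(6848)) = 82.

82


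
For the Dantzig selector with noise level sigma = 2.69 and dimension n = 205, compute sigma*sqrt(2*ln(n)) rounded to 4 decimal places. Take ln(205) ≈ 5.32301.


ln(205) ≈ 5.32301.
2*ln(n) ≈ 10.64602.
sqrt(2*ln(n)) ≈ sqrt(10.64602) ≈ 3.262824.
threshold ≈ 2.69*3.262824 = 8.77699656 ≈ 8.7770.

8.7770


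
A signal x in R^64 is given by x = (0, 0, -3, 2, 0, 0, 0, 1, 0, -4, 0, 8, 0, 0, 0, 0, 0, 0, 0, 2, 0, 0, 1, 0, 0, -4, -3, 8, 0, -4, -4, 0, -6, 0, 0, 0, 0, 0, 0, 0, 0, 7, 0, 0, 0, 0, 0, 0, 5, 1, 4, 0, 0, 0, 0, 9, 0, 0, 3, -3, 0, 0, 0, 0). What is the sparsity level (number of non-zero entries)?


Non-zero positions: [2, 3, 7, 9, 11, 19, 22, 25, 26, 27, 29, 30, 32, 41, 48, 49, 50, 55, 58, 59].
Sparsity = 20.

20


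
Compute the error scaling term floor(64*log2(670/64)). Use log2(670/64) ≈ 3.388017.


log2(n/k) = log2(670/64) ≈ 3.388017.
k*log2(n/k) ≈ 64*3.388017 = 216.833088.
floor(216.833088) = 216.

216


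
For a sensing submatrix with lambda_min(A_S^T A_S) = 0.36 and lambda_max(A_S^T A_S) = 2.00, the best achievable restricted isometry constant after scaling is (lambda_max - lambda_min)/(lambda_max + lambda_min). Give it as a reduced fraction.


lambda_max - lambda_min = 2.00 - 0.36 = 1.64.
lambda_max + lambda_min = 2.00 + 0.36 = 2.36.
delta = 1.64/2.36 = 164/236 = 41/59.

41/59


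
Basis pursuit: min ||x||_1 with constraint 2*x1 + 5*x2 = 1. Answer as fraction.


Axis intercepts:
  x1 = 1/2, x2 = 0: L1 = 1/2
  x1 = 0, x2 = 1/5: L1 = 1/5
x* = (0, 1/5)
||x*||_1 = 1/5.

1/5


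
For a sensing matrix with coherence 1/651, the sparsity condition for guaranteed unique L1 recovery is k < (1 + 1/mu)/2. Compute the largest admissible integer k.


1/mu = 651.
1 + 1/mu = 652.
(1 + 1/mu)/2 = 326 is an integer and the inequality is strict, so k_max = 326 - 1 = 325.

325


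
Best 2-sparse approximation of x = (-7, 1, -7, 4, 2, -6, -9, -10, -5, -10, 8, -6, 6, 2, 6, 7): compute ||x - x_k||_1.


Sorted |x_i| descending: [10, 10, 9, 8, 7, 7, 7, 6, 6, 6, 6, 5, 4, 2, 2, 1]
Keep top 2: [10, 10]
Tail entries: [9, 8, 7, 7, 7, 6, 6, 6, 6, 5, 4, 2, 2, 1]
L1 error = sum of tail = 76.

76


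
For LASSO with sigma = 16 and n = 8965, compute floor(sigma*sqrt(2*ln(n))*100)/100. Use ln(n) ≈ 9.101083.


ln(8965) ≈ 9.101083.
2*ln(n) ≈ 18.202166.
sqrt(2*ln(n)) ≈ sqrt(18.202166) ≈ 4.2664.
lambda ≈ 16*4.2664 = 68.2624.
floor(lambda*100)/100 = 68.26.

68.26


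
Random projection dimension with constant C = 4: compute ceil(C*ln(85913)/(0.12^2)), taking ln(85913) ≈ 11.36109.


ln(85913) ≈ 11.36109.
eps^2 = 0.12^2 = 0.0144.
C*ln(N)/eps^2 ≈ 4*11.36109/0.0144 ≈ 3155.8583.
m = ceil(3155.8583) = 3156.

3156


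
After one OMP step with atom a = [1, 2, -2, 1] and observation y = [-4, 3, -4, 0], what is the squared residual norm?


a^T a = 10.
a^T y = 10.
coeff = 10/10 = 1.
||r||^2 = 31.

31


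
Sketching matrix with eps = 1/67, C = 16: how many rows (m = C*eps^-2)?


1/eps = 67.
(1/eps)^2 = 4489.
m = 16*4489 = 71824.

71824


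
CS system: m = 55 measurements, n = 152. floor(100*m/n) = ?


100*m/n = 100*55/152 ≈ 36.1842.
floor = 36.

36


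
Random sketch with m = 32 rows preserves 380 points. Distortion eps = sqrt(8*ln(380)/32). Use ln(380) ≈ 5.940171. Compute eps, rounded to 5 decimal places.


ln(380) ≈ 5.940171.
8*ln(N)/m ≈ 8*5.940171/32 ≈ 1.48504275.
eps = sqrt(1.48504275) ≈ 1.2186233 ≈ 1.21862.

1.21862


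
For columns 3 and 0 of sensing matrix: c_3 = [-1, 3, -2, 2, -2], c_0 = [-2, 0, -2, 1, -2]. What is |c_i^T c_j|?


Inner product: -1*-2 + 3*0 + -2*-2 + 2*1 + -2*-2
Products: [2, 0, 4, 2, 4]
Sum = 12.
|dot| = 12.

12


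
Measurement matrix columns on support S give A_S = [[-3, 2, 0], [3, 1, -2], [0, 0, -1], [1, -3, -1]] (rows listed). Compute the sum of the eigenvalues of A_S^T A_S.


Sum of eigenvalues of A_S^T A_S = trace(A_S^T A_S) = sum of squared column norms of A_S.
A_S^T A_S diagonal: [19, 14, 6].
trace = 19 + 14 + 6 = 39.

39


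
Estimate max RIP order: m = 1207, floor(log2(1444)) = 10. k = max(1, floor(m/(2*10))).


floor(log2(1444)) = 10.
2*10 = 20.
m/(2*floor(log2(n))) = 1207/20 ≈ 60.35.
floor = 60.
k = max(1, 60) = 60.

60


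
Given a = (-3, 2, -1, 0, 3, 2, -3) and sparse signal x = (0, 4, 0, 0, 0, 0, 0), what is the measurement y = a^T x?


Non-zero terms: ['2*4']
Products: [8]
y = sum = 8.

8


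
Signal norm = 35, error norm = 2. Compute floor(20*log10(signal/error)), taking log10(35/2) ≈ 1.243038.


||x||/||e|| = 35/2.
log10(35/2) ≈ 1.243038.
20*log10(||x||/||e||) ≈ 20*1.243038 = 24.86076.
floor(24.86076) = 24.

24


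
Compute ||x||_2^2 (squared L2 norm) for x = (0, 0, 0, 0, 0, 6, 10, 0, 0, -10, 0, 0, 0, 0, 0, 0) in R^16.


Non-zero entries: [(5, 6), (6, 10), (9, -10)]
Squares: [36, 100, 100]
||x||_2^2 = sum = 236.

236


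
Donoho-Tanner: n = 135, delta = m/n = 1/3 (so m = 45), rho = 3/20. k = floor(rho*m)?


m = 1/3*135 = 45.
rho = 3/20.
rho*m = 3/20*45 = 6.75.
k = floor(6.75) = 6.

6


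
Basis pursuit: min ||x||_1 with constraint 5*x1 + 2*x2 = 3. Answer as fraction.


Axis intercepts:
  x1 = 3/5, x2 = 0: L1 = 3/5
  x1 = 0, x2 = 3/2: L1 = 3/2
x* = (3/5, 0)
||x*||_1 = 3/5.

3/5


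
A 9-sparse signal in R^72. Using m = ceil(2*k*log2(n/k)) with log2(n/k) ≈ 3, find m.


log2(n/k) = log2(72/9) ≈ 3.
2*k*log2(n/k) ≈ 2*9*3 = 54.
m = ceil(54) = 54.

54


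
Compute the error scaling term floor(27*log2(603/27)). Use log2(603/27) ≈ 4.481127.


log2(n/k) = log2(603/27) ≈ 4.481127.
k*log2(n/k) ≈ 27*4.481127 = 120.990429.
floor(120.990429) = 120.

120


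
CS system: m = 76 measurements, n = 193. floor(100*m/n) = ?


100*m/n = 100*76/193 ≈ 39.3782.
floor = 39.

39


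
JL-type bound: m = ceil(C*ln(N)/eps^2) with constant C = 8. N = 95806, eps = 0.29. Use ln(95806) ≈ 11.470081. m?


ln(95806) ≈ 11.470081.
eps^2 = 0.29^2 = 0.0841.
C*ln(N)/eps^2 ≈ 8*11.470081/0.0841 ≈ 1091.0898.
m = ceil(1091.0898) = 1092.

1092


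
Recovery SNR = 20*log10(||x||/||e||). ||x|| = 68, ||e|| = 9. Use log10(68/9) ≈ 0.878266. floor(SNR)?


||x||/||e|| = 68/9.
log10(68/9) ≈ 0.878266.
20*log10(||x||/||e||) ≈ 20*0.878266 = 17.56532.
floor(17.56532) = 17.

17


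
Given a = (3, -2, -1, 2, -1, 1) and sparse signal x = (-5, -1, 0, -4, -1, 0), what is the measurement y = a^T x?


Non-zero terms: ['3*-5', '-2*-1', '2*-4', '-1*-1']
Products: [-15, 2, -8, 1]
y = sum = -20.

-20


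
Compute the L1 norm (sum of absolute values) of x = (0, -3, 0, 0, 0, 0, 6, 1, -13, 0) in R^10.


Non-zero entries: [(1, -3), (6, 6), (7, 1), (8, -13)]
Absolute values: [3, 6, 1, 13]
||x||_1 = sum = 23.

23


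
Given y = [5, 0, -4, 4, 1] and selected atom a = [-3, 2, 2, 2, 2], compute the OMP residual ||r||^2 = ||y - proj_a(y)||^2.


a^T a = 25.
a^T y = -13.
coeff = -13/25 = -13/25.
||r||^2 = 1281/25.

1281/25


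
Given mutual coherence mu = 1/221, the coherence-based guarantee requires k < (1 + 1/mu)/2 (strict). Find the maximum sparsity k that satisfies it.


1/mu = 221.
1 + 1/mu = 222.
(1 + 1/mu)/2 = 111 is an integer and the inequality is strict, so k_max = 111 - 1 = 110.

110


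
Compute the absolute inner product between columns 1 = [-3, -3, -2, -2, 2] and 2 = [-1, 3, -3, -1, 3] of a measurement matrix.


Inner product: -3*-1 + -3*3 + -2*-3 + -2*-1 + 2*3
Products: [3, -9, 6, 2, 6]
Sum = 8.
|dot| = 8.

8


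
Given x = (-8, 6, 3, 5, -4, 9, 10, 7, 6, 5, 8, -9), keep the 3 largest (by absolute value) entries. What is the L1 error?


Sorted |x_i| descending: [10, 9, 9, 8, 8, 7, 6, 6, 5, 5, 4, 3]
Keep top 3: [10, 9, 9]
Tail entries: [8, 8, 7, 6, 6, 5, 5, 4, 3]
L1 error = sum of tail = 52.

52


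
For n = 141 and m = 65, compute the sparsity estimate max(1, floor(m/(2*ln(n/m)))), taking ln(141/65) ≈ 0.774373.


n/m = 141/65.
ln(n/m) ≈ 0.774373.
2*ln(n/m) ≈ 1.548746.
m/(2*ln(n/m)) ≈ 65/1.548746 ≈ 41.9694.
floor = 41.
k_max = max(1, 41) = 41.

41


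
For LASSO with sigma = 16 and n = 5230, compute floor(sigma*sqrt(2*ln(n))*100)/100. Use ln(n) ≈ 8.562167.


ln(5230) ≈ 8.562167.
2*ln(n) ≈ 17.124334.
sqrt(2*ln(n)) ≈ sqrt(17.124334) ≈ 4.138156.
lambda ≈ 16*4.138156 = 66.210496.
floor(lambda*100)/100 = 66.21.

66.21


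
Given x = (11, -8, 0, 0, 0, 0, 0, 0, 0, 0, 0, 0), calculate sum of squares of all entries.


Non-zero entries: [(0, 11), (1, -8)]
Squares: [121, 64]
||x||_2^2 = sum = 185.

185


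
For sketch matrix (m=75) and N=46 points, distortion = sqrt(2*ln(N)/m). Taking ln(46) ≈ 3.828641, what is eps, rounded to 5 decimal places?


ln(46) ≈ 3.828641.
2*ln(N)/m ≈ 2*3.828641/75 ≈ 0.10209709.
eps = sqrt(0.10209709) ≈ 0.3195264 ≈ 0.31953.

0.31953


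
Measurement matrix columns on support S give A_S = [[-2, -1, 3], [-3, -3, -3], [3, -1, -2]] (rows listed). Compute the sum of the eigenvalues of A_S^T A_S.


Sum of eigenvalues of A_S^T A_S = trace(A_S^T A_S) = sum of squared column norms of A_S.
A_S^T A_S diagonal: [22, 11, 22].
trace = 22 + 11 + 22 = 55.

55


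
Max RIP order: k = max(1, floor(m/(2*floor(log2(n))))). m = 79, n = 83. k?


floor(log2(83)) = 6.
2*6 = 12.
m/(2*floor(log2(n))) = 79/12 ≈ 6.5833.
floor = 6.
k = max(1, 6) = 6.

6


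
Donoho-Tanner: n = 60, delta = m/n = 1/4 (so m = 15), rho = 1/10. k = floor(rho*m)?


m = 1/4*60 = 15.
rho = 1/10.
rho*m = 1/10*15 = 1.5.
k = floor(1.5) = 1.

1


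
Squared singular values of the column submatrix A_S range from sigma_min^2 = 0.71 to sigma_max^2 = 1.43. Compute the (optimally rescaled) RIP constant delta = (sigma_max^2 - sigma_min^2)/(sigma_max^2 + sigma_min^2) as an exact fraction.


lambda_max - lambda_min = 1.43 - 0.71 = 0.72.
lambda_max + lambda_min = 1.43 + 0.71 = 2.14.
delta = 0.72/2.14 = 72/214 = 36/107.

36/107


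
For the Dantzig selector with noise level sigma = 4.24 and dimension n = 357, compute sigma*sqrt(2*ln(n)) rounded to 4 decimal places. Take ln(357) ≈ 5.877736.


ln(357) ≈ 5.877736.
2*ln(n) ≈ 11.755472.
sqrt(2*ln(n)) ≈ sqrt(11.755472) ≈ 3.428625.
threshold ≈ 4.24*3.428625 = 14.53737 ≈ 14.5374.

14.5374


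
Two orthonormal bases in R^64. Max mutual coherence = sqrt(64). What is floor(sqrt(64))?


8^2 = 64 <= 64 < 81 = 9^2, so 8 <= sqrt(64) < 9.
floor(sqrt(64)) = 8.

8


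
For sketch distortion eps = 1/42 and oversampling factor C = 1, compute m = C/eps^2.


1/eps = 42.
(1/eps)^2 = 1764.
m = 1*1764 = 1764.

1764


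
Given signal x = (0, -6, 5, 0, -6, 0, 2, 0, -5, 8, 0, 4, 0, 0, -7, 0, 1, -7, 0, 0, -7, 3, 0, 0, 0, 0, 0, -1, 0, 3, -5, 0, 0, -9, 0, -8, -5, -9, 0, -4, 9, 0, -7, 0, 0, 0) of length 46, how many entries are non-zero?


Non-zero positions: [1, 2, 4, 6, 8, 9, 11, 14, 16, 17, 20, 21, 27, 29, 30, 33, 35, 36, 37, 39, 40, 42].
Sparsity = 22.

22


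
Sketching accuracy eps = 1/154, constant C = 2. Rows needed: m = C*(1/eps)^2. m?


1/eps = 154.
(1/eps)^2 = 23716.
m = 2*23716 = 47432.

47432


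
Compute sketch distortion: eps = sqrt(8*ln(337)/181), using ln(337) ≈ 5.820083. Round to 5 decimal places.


ln(337) ≈ 5.820083.
8*ln(N)/m ≈ 8*5.820083/181 ≈ 0.25724124.
eps = sqrt(0.25724124) ≈ 0.5071896 ≈ 0.50719.

0.50719


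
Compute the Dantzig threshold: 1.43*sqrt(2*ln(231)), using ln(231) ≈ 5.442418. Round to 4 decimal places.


ln(231) ≈ 5.442418.
2*ln(n) ≈ 10.884836.
sqrt(2*ln(n)) ≈ sqrt(10.884836) ≈ 3.299217.
threshold ≈ 1.43*3.299217 = 4.71788031 ≈ 4.7179.

4.7179


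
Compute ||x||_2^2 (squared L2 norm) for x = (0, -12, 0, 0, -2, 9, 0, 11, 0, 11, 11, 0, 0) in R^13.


Non-zero entries: [(1, -12), (4, -2), (5, 9), (7, 11), (9, 11), (10, 11)]
Squares: [144, 4, 81, 121, 121, 121]
||x||_2^2 = sum = 592.

592


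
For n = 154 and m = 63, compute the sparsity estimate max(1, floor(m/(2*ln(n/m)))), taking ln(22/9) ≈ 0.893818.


n/m = 154/63 = 22/9.
ln(n/m) ≈ 0.893818.
2*ln(n/m) ≈ 1.787636.
m/(2*ln(n/m)) ≈ 63/1.787636 ≈ 35.2421.
floor = 35.
k_max = max(1, 35) = 35.

35


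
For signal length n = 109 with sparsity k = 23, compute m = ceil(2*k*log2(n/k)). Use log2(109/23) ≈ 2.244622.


log2(n/k) = log2(109/23) ≈ 2.244622.
2*k*log2(n/k) ≈ 2*23*2.244622 = 103.252612.
m = ceil(103.252612) = 104.

104


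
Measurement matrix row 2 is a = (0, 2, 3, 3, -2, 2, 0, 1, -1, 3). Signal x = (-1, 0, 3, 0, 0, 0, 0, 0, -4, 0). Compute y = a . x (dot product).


Non-zero terms: ['0*-1', '3*3', '-1*-4']
Products: [0, 9, 4]
y = sum = 13.

13


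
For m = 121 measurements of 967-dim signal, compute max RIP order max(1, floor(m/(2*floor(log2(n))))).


floor(log2(967)) = 9.
2*9 = 18.
m/(2*floor(log2(n))) = 121/18 ≈ 6.7222.
floor = 6.
k = max(1, 6) = 6.

6


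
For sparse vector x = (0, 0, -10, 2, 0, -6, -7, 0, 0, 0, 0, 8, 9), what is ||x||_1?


Non-zero entries: [(2, -10), (3, 2), (5, -6), (6, -7), (11, 8), (12, 9)]
Absolute values: [10, 2, 6, 7, 8, 9]
||x||_1 = sum = 42.

42


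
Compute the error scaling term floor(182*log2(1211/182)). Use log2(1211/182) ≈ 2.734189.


log2(n/k) = log2(1211/182) ≈ 2.734189.
k*log2(n/k) ≈ 182*2.734189 = 497.622398.
floor(497.622398) = 497.

497


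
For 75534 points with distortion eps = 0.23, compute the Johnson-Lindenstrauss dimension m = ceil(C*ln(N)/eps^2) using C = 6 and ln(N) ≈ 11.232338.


ln(75534) ≈ 11.232338.
eps^2 = 0.23^2 = 0.0529.
C*ln(N)/eps^2 ≈ 6*11.232338/0.0529 ≈ 1273.9892.
m = ceil(1273.9892) = 1274.

1274


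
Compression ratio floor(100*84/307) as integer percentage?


100*m/n = 100*84/307 ≈ 27.3616.
floor = 27.

27


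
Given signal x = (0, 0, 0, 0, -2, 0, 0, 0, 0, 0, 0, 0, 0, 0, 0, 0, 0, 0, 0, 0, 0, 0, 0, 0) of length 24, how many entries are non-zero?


Non-zero positions: [4].
Sparsity = 1.

1


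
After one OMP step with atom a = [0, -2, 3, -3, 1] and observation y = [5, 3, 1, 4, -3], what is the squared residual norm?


a^T a = 23.
a^T y = -18.
coeff = -18/23 = -18/23.
||r||^2 = 1056/23.

1056/23


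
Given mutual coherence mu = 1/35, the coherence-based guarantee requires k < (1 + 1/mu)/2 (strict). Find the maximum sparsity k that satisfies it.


1/mu = 35.
1 + 1/mu = 36.
(1 + 1/mu)/2 = 18 is an integer and the inequality is strict, so k_max = 18 - 1 = 17.

17


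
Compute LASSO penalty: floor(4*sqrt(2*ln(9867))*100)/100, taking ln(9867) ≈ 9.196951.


ln(9867) ≈ 9.196951.
2*ln(n) ≈ 18.393902.
sqrt(2*ln(n)) ≈ sqrt(18.393902) ≈ 4.288811.
lambda ≈ 4*4.288811 = 17.155244.
floor(lambda*100)/100 = 17.15.

17.15


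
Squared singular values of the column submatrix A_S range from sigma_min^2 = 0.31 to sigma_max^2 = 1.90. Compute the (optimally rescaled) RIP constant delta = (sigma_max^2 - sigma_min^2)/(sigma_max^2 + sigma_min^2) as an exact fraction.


lambda_max - lambda_min = 1.90 - 0.31 = 1.59.
lambda_max + lambda_min = 1.90 + 0.31 = 2.21.
delta = 1.59/2.21 = 159/221.

159/221


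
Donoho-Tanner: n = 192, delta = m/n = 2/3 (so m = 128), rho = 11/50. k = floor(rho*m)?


m = 2/3*192 = 128.
rho = 11/50.
rho*m = 11/50*128 = 28.16.
k = floor(28.16) = 28.

28


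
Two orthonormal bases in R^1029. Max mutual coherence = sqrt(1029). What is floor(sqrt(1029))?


32^2 = 1024 <= 1029 < 1089 = 33^2, so 32 <= sqrt(1029) < 33.
floor(sqrt(1029)) = 32.

32


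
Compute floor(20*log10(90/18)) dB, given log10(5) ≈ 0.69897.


||x||/||e|| = 90/18 = 5.
log10(5) ≈ 0.69897.
20*log10(||x||/||e||) ≈ 20*0.69897 = 13.9794.
floor(13.9794) = 13.

13


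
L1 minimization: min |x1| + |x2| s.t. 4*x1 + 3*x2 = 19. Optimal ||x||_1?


Axis intercepts:
  x1 = 19/4, x2 = 0: L1 = 19/4
  x1 = 0, x2 = 19/3: L1 = 19/3
x* = (19/4, 0)
||x*||_1 = 19/4.

19/4


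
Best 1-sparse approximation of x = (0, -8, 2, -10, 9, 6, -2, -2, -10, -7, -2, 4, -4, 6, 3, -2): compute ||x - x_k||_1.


Sorted |x_i| descending: [10, 10, 9, 8, 7, 6, 6, 4, 4, 3, 2, 2, 2, 2, 2, 0]
Keep top 1: [10]
Tail entries: [10, 9, 8, 7, 6, 6, 4, 4, 3, 2, 2, 2, 2, 2, 0]
L1 error = sum of tail = 67.

67


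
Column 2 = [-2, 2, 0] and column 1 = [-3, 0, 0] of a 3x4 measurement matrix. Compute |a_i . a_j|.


Inner product: -2*-3 + 2*0 + 0*0
Products: [6, 0, 0]
Sum = 6.
|dot| = 6.

6


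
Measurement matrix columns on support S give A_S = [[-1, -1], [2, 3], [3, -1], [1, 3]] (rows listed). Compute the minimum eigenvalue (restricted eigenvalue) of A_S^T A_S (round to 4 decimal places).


A_S^T A_S = [[15, 7], [7, 20]].
trace = 35.
det = 251.
disc = trace^2 - 4*det = 1225 - 4*251 = 221.
sqrt(221) ≈ 14.866069.
lam_min = (35 - sqrt(221))/2 ≈ (35 - 14.866069)/2 = 10.0669655 ≈ 10.0670.

10.0670


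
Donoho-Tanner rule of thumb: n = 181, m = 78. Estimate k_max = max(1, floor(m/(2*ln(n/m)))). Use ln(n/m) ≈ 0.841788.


n/m = 181/78.
ln(n/m) ≈ 0.841788.
2*ln(n/m) ≈ 1.683576.
m/(2*ln(n/m)) ≈ 78/1.683576 ≈ 46.33.
floor = 46.
k_max = max(1, 46) = 46.

46


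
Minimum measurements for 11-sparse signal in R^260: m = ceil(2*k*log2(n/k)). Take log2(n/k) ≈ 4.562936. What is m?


log2(n/k) = log2(260/11) ≈ 4.562936.
2*k*log2(n/k) ≈ 2*11*4.562936 = 100.384592.
m = ceil(100.384592) = 101.

101


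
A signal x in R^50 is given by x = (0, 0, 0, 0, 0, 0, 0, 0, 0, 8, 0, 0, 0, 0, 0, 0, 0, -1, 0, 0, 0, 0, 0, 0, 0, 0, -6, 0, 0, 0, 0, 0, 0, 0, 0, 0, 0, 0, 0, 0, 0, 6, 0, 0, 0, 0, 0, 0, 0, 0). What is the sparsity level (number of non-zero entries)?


Non-zero positions: [9, 17, 26, 41].
Sparsity = 4.

4


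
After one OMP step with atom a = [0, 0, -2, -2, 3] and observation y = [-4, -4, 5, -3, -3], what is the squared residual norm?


a^T a = 17.
a^T y = -13.
coeff = -13/17 = -13/17.
||r||^2 = 1106/17.

1106/17


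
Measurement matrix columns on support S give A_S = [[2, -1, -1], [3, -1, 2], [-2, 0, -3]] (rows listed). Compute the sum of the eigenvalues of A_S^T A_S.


Sum of eigenvalues of A_S^T A_S = trace(A_S^T A_S) = sum of squared column norms of A_S.
A_S^T A_S diagonal: [17, 2, 14].
trace = 17 + 2 + 14 = 33.

33


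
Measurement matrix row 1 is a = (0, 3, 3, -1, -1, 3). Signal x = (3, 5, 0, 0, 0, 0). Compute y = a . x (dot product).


Non-zero terms: ['0*3', '3*5']
Products: [0, 15]
y = sum = 15.

15


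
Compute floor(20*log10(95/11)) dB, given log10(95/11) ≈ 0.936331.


||x||/||e|| = 95/11.
log10(95/11) ≈ 0.936331.
20*log10(||x||/||e||) ≈ 20*0.936331 = 18.72662.
floor(18.72662) = 18.

18


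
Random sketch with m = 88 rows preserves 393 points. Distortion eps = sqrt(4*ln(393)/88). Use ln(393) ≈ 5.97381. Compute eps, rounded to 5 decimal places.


ln(393) ≈ 5.97381.
4*ln(N)/m ≈ 4*5.97381/88 ≈ 0.27153682.
eps = sqrt(0.27153682) ≈ 0.5210919 ≈ 0.52109.

0.52109


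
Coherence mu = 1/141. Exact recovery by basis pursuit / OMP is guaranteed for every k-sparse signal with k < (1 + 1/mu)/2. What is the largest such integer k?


1/mu = 141.
1 + 1/mu = 142.
(1 + 1/mu)/2 = 71 is an integer and the inequality is strict, so k_max = 71 - 1 = 70.

70


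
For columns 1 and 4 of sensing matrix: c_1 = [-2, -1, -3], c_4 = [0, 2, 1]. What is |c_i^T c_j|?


Inner product: -2*0 + -1*2 + -3*1
Products: [0, -2, -3]
Sum = -5.
|dot| = 5.

5


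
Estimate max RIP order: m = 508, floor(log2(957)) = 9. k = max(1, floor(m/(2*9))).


floor(log2(957)) = 9.
2*9 = 18.
m/(2*floor(log2(n))) = 508/18 ≈ 28.2222.
floor = 28.
k = max(1, 28) = 28.

28


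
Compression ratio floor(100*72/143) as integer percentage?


100*m/n = 100*72/143 ≈ 50.3497.
floor = 50.

50


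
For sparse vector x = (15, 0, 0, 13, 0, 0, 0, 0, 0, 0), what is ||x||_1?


Non-zero entries: [(0, 15), (3, 13)]
Absolute values: [15, 13]
||x||_1 = sum = 28.

28


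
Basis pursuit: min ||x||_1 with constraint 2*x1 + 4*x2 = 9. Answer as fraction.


Axis intercepts:
  x1 = 9/2, x2 = 0: L1 = 9/2
  x1 = 0, x2 = 9/4: L1 = 9/4
x* = (0, 9/4)
||x*||_1 = 9/4.

9/4


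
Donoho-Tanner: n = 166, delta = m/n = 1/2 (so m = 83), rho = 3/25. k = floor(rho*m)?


m = 1/2*166 = 83.
rho = 3/25.
rho*m = 3/25*83 = 9.96.
k = floor(9.96) = 9.

9


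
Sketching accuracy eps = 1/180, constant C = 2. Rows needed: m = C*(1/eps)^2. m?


1/eps = 180.
(1/eps)^2 = 32400.
m = 2*32400 = 64800.

64800


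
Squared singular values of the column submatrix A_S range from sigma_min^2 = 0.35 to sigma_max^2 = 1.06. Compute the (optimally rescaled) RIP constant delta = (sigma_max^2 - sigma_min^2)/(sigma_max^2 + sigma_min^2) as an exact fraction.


lambda_max - lambda_min = 1.06 - 0.35 = 0.71.
lambda_max + lambda_min = 1.06 + 0.35 = 1.41.
delta = 0.71/1.41 = 71/141.

71/141


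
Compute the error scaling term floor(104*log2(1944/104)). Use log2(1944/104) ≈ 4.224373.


log2(n/k) = log2(1944/104) ≈ 4.224373.
k*log2(n/k) ≈ 104*4.224373 = 439.334792.
floor(439.334792) = 439.

439


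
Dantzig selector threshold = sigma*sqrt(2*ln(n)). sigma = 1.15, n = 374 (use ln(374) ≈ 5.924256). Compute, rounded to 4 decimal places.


ln(374) ≈ 5.924256.
2*ln(n) ≈ 11.848512.
sqrt(2*ln(n)) ≈ sqrt(11.848512) ≈ 3.442167.
threshold ≈ 1.15*3.442167 = 3.95849205 ≈ 3.9585.

3.9585


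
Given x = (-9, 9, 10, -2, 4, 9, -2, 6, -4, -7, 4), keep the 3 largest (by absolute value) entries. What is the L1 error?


Sorted |x_i| descending: [10, 9, 9, 9, 7, 6, 4, 4, 4, 2, 2]
Keep top 3: [10, 9, 9]
Tail entries: [9, 7, 6, 4, 4, 4, 2, 2]
L1 error = sum of tail = 38.

38


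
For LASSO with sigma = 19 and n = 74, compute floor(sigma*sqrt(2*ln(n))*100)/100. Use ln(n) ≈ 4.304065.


ln(74) ≈ 4.304065.
2*ln(n) ≈ 8.60813.
sqrt(2*ln(n)) ≈ sqrt(8.60813) ≈ 2.933961.
lambda ≈ 19*2.933961 = 55.745259.
floor(lambda*100)/100 = 55.74.

55.74


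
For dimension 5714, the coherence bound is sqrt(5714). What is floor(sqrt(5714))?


75^2 = 5625 <= 5714 < 5776 = 76^2, so 75 <= sqrt(5714) < 76.
floor(sqrt(5714)) = 75.

75


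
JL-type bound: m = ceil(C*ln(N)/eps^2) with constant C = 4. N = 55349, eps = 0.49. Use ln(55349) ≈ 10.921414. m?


ln(55349) ≈ 10.921414.
eps^2 = 0.49^2 = 0.2401.
C*ln(N)/eps^2 ≈ 4*10.921414/0.2401 ≈ 181.9478.
m = ceil(181.9478) = 182.

182


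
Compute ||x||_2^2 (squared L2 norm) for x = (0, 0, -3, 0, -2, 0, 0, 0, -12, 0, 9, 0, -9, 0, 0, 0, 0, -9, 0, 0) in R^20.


Non-zero entries: [(2, -3), (4, -2), (8, -12), (10, 9), (12, -9), (17, -9)]
Squares: [9, 4, 144, 81, 81, 81]
||x||_2^2 = sum = 400.

400


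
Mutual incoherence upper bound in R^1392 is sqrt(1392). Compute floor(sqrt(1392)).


37^2 = 1369 <= 1392 < 1444 = 38^2, so 37 <= sqrt(1392) < 38.
floor(sqrt(1392)) = 37.

37


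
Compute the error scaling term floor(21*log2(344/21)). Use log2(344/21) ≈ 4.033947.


log2(n/k) = log2(344/21) ≈ 4.033947.
k*log2(n/k) ≈ 21*4.033947 = 84.712887.
floor(84.712887) = 84.

84


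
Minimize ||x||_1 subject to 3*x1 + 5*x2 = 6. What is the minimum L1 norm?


Axis intercepts:
  x1 = 2, x2 = 0: L1 = 2
  x1 = 0, x2 = 6/5: L1 = 6/5
x* = (0, 6/5)
||x*||_1 = 6/5.

6/5


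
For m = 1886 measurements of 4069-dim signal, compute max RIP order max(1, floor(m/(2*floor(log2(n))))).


floor(log2(4069)) = 11.
2*11 = 22.
m/(2*floor(log2(n))) = 1886/22 ≈ 85.7273.
floor = 85.
k = max(1, 85) = 85.

85


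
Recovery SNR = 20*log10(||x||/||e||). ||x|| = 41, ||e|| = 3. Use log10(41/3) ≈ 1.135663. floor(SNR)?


||x||/||e|| = 41/3.
log10(41/3) ≈ 1.135663.
20*log10(||x||/||e||) ≈ 20*1.135663 = 22.71326.
floor(22.71326) = 22.

22


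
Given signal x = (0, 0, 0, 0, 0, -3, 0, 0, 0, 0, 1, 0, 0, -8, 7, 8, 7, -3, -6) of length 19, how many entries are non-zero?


Non-zero positions: [5, 10, 13, 14, 15, 16, 17, 18].
Sparsity = 8.

8


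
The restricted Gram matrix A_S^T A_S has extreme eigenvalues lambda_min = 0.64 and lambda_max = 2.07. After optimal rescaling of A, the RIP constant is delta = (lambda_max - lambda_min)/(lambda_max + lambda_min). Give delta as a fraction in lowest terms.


lambda_max - lambda_min = 2.07 - 0.64 = 1.43.
lambda_max + lambda_min = 2.07 + 0.64 = 2.71.
delta = 1.43/2.71 = 143/271.

143/271


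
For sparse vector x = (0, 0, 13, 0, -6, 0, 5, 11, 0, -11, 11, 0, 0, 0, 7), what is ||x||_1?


Non-zero entries: [(2, 13), (4, -6), (6, 5), (7, 11), (9, -11), (10, 11), (14, 7)]
Absolute values: [13, 6, 5, 11, 11, 11, 7]
||x||_1 = sum = 64.

64


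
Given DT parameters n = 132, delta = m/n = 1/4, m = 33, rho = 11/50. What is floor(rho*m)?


m = 1/4*132 = 33.
rho = 11/50.
rho*m = 11/50*33 = 7.26.
k = floor(7.26) = 7.

7


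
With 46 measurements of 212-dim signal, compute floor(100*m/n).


100*m/n = 100*46/212 ≈ 21.6981.
floor = 21.

21


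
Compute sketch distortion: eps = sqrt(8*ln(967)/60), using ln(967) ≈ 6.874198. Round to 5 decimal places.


ln(967) ≈ 6.874198.
8*ln(N)/m ≈ 8*6.874198/60 ≈ 0.91655973.
eps = sqrt(0.91655973) ≈ 0.9573713 ≈ 0.95737.

0.95737


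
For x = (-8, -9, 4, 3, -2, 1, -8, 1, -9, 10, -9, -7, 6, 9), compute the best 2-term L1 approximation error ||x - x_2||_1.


Sorted |x_i| descending: [10, 9, 9, 9, 9, 8, 8, 7, 6, 4, 3, 2, 1, 1]
Keep top 2: [10, 9]
Tail entries: [9, 9, 9, 8, 8, 7, 6, 4, 3, 2, 1, 1]
L1 error = sum of tail = 67.

67


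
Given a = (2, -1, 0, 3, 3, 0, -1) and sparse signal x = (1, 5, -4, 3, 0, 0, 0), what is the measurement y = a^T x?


Non-zero terms: ['2*1', '-1*5', '0*-4', '3*3']
Products: [2, -5, 0, 9]
y = sum = 6.

6


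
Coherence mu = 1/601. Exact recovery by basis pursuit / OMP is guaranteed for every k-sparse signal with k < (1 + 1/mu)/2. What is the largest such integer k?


1/mu = 601.
1 + 1/mu = 602.
(1 + 1/mu)/2 = 301 is an integer and the inequality is strict, so k_max = 301 - 1 = 300.

300


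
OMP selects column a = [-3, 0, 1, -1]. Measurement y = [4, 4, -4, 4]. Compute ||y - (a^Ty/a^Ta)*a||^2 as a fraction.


a^T a = 11.
a^T y = -20.
coeff = -20/11 = -20/11.
||r||^2 = 304/11.

304/11


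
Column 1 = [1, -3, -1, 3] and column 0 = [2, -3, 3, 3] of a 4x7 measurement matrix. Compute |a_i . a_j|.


Inner product: 1*2 + -3*-3 + -1*3 + 3*3
Products: [2, 9, -3, 9]
Sum = 17.
|dot| = 17.

17


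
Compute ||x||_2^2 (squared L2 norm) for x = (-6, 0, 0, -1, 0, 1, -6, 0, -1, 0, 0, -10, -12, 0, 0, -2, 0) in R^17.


Non-zero entries: [(0, -6), (3, -1), (5, 1), (6, -6), (8, -1), (11, -10), (12, -12), (15, -2)]
Squares: [36, 1, 1, 36, 1, 100, 144, 4]
||x||_2^2 = sum = 323.

323


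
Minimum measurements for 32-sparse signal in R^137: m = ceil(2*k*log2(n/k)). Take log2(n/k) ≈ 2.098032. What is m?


log2(n/k) = log2(137/32) ≈ 2.098032.
2*k*log2(n/k) ≈ 2*32*2.098032 = 134.274048.
m = ceil(134.274048) = 135.

135


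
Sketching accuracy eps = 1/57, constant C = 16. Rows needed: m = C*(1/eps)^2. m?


1/eps = 57.
(1/eps)^2 = 3249.
m = 16*3249 = 51984.

51984


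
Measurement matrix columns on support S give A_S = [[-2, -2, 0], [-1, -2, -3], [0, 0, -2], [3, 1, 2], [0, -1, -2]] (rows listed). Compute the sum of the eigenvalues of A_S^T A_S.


Sum of eigenvalues of A_S^T A_S = trace(A_S^T A_S) = sum of squared column norms of A_S.
A_S^T A_S diagonal: [14, 10, 21].
trace = 14 + 10 + 21 = 45.

45


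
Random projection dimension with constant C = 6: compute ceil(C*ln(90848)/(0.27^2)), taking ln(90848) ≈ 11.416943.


ln(90848) ≈ 11.416943.
eps^2 = 0.27^2 = 0.0729.
C*ln(N)/eps^2 ≈ 6*11.416943/0.0729 ≈ 939.6661.
m = ceil(939.6661) = 940.

940


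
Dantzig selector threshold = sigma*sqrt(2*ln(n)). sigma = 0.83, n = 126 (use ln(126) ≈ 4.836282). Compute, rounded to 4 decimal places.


ln(126) ≈ 4.836282.
2*ln(n) ≈ 9.672564.
sqrt(2*ln(n)) ≈ sqrt(9.672564) ≈ 3.110075.
threshold ≈ 0.83*3.110075 = 2.58136225 ≈ 2.5814.

2.5814


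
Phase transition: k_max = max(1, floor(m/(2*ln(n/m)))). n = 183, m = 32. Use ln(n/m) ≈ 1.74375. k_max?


n/m = 183/32.
ln(n/m) ≈ 1.74375.
2*ln(n/m) ≈ 3.4875.
m/(2*ln(n/m)) ≈ 32/3.4875 ≈ 9.1756.
floor = 9.
k_max = max(1, 9) = 9.

9


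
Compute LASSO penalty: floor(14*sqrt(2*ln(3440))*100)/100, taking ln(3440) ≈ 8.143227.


ln(3440) ≈ 8.143227.
2*ln(n) ≈ 16.286454.
sqrt(2*ln(n)) ≈ sqrt(16.286454) ≈ 4.035648.
lambda ≈ 14*4.035648 = 56.499072.
floor(lambda*100)/100 = 56.49.

56.49


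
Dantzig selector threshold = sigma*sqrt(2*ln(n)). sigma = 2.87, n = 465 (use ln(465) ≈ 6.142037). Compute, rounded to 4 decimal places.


ln(465) ≈ 6.142037.
2*ln(n) ≈ 12.284074.
sqrt(2*ln(n)) ≈ sqrt(12.284074) ≈ 3.504864.
threshold ≈ 2.87*3.504864 = 10.05895968 ≈ 10.0590.

10.0590


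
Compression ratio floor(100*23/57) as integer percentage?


100*m/n = 100*23/57 ≈ 40.3509.
floor = 40.

40


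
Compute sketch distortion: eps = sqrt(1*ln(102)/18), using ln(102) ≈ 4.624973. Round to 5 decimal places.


ln(102) ≈ 4.624973.
1*ln(N)/m ≈ 1*4.624973/18 ≈ 0.25694294.
eps = sqrt(0.25694294) ≈ 0.5068954 ≈ 0.50690.

0.50690


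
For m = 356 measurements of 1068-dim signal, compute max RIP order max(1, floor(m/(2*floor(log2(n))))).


floor(log2(1068)) = 10.
2*10 = 20.
m/(2*floor(log2(n))) = 356/20 ≈ 17.8.
floor = 17.
k = max(1, 17) = 17.

17
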